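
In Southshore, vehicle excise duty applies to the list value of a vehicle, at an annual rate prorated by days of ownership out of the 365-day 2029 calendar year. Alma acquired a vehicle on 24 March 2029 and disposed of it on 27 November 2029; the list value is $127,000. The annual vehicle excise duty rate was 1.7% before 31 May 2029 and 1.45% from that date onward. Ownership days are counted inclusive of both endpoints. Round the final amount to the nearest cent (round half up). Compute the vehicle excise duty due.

$1,315.41

24 March – 30 May 2029: 68 days at 1.7% → $127,000 × 1.7% × 68/365 = $402.2247
31 May – 27 November 2029: 181 days at 1.45% → $127,000 × 1.45% × 181/365 = $913.1822
Total = $1,315.4068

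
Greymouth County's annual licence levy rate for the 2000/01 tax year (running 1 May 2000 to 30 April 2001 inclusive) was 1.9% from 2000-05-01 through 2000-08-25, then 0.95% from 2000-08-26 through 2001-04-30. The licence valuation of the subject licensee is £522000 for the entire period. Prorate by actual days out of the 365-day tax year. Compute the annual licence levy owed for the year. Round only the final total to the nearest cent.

2000-05-01 to 2000-08-25: 117 days at 1.9% → £522000 × 1.9% × 117/365 = £3179.1945
2000-08-26 to 2001-04-30: 248 days at 0.95% → £522000 × 0.95% × 248/365 = £3369.4027
Total = £6548.5973

£6548.60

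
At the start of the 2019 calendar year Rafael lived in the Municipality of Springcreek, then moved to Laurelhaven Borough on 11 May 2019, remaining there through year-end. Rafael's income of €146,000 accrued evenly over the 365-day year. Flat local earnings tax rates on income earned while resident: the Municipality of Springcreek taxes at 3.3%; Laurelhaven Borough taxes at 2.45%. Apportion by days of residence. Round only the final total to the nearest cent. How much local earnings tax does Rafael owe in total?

The Municipality of Springcreek, 1 January – 10 May 2019: 130 days → €146,000 × 3.3% × 130/365 = €1,716.0000
Laurelhaven Borough, 11 May – 31 December 2019: 235 days → €146,000 × 2.45% × 235/365 = €2,303.0000
Total = €4,019.0000

€4,019.00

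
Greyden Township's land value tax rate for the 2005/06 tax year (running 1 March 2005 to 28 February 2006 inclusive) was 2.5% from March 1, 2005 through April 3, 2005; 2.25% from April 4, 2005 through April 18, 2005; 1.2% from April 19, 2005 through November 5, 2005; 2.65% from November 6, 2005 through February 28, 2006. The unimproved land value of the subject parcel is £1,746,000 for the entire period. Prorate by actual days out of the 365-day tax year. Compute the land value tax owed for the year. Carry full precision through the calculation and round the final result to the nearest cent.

March 1 – April 3, 2005: 34 days at 2.5% → £1,746,000 × 2.5% × 34/365 = £4,066.0274
April 4 – April 18, 2005: 15 days at 2.25% → £1,746,000 × 2.25% × 15/365 = £1,614.4521
April 19 – November 5, 2005: 201 days at 1.2% → £1,746,000 × 1.2% × 201/365 = £11,537.9507
November 6, 2005 – February 28, 2006: 115 days at 2.65% → £1,746,000 × 2.65% × 115/365 = £14,577.9041
Total = £31,796.3342

£31,796.33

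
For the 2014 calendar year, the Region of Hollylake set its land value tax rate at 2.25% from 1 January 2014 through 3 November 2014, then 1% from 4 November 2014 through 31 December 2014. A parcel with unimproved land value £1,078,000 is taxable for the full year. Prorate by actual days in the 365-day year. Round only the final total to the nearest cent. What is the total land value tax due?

1 January – 3 November 2014: 307 days at 2.25% → £1,078,000 × 2.25% × 307/365 = £20,400.7808
4 November – 31 December 2014: 58 days at 1% → £1,078,000 × 1% × 58/365 = £1,712.9863
Total = £22,113.7671

£22,113.77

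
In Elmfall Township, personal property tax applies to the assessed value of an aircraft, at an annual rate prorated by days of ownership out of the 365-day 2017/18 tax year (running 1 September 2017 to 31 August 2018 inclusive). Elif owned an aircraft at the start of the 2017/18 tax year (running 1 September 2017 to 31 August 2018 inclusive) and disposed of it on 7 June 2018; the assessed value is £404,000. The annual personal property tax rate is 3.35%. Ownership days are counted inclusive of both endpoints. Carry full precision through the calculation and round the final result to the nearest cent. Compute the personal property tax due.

Days held (1 September 2017 – 7 June 2018): 280 out of 365
Tax = £404,000 × 3.35% × 280/365 = £10,382.2466

£10,382.25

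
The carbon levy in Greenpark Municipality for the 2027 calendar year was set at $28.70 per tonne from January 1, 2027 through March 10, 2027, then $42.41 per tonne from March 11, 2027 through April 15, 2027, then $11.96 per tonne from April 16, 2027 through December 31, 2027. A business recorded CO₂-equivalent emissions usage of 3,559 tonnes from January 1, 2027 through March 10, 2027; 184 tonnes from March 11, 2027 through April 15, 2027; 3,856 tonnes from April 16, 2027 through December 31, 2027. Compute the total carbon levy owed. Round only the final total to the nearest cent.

January 1 – March 10, 2027: 3,559 tonnes at $28.70/tonne → $102,143.30
March 11 – April 15, 2027: 184 tonnes at $42.41/tonne → $7,803.44
April 16 – December 31, 2027: 3,856 tonnes at $11.96/tonne → $46,117.76

$156,064.50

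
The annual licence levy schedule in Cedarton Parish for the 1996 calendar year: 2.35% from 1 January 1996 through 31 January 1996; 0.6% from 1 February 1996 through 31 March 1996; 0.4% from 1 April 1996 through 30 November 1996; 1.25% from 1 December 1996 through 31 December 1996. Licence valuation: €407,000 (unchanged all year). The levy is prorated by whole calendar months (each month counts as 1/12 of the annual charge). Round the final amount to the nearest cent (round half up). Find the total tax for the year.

1 January – 31 January 1996: 1 month at 2.35% → €407,000 × 2.35% × 1/12 = €797.0417
1 February – 31 March 1996: 2 months at 0.6% → €407,000 × 0.6% × 2/12 = €407.0000
1 April – 30 November 1996: 8 months at 0.4% → €407,000 × 0.4% × 8/12 = €1,085.3333
1 December – 31 December 1996: 1 month at 1.25% → €407,000 × 1.25% × 1/12 = €423.9583
Total = €2,713.3333

€2,713.33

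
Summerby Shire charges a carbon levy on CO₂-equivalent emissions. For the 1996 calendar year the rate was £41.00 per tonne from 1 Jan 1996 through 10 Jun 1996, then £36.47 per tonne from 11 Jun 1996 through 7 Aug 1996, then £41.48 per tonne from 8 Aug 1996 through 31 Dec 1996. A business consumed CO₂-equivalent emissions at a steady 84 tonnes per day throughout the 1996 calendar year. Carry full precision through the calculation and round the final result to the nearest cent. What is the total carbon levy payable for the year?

1 Jan – 10 Jun 1996: 162 days × 84 tonnes/day = 13,608 tonnes at £41.00/tonne → £557,928.00
11 Jun – 7 Aug 1996: 58 days × 84 tonnes/day = 4,872 tonnes at £36.47/tonne → £177,681.84
8 Aug – 31 Dec 1996: 146 days × 84 tonnes/day = 12,264 tonnes at £41.48/tonne → £508,710.72

£1,244,320.56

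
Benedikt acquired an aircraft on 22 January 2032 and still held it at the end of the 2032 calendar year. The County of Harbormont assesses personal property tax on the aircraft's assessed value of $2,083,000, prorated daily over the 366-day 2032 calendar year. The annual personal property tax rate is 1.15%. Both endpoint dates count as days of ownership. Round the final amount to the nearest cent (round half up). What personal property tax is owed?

$22,580.06

Days held (22 January – 31 December 2032): 345 out of 366
Tax = $2,083,000 × 1.15% × 345/366 = $22,580.0615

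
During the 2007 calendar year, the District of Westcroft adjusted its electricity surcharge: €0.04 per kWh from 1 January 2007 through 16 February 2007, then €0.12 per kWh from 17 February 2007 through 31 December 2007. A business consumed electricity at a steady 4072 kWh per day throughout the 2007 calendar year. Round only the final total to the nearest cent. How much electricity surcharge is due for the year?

€163042.88

1 January – 16 February 2007: 47 days × 4072 kWh/day = 191,384 kWh at €0.04/kWh → €7655.36
17 February – 31 December 2007: 318 days × 4072 kWh/day = 1,294,896 kWh at €0.12/kWh → €155387.52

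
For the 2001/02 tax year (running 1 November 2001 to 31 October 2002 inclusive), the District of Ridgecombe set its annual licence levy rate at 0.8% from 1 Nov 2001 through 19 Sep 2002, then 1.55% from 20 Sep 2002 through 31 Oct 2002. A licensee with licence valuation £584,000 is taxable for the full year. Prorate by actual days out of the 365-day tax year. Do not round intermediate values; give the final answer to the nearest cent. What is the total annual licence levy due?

£5,176.00

1 Nov 2001 – 19 Sep 2002: 323 days at 0.8% → £584,000 × 0.8% × 323/365 = £4,134.4000
20 Sep – 31 Oct 2002: 42 days at 1.55% → £584,000 × 1.55% × 42/365 = £1,041.6000
Total = £5,176.0000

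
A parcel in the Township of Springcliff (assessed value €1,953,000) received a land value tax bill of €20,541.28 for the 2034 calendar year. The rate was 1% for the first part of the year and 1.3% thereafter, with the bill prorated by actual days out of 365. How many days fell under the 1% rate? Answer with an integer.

302 days

Let d = days at the first rate; then 365 − d days at the second rate.
€1,953,000 × [1%·d + 1.3%·(365−d)] / 365 = €20,541.28
Solving gives d = 302, so the new rate took effect on 30 October 2034.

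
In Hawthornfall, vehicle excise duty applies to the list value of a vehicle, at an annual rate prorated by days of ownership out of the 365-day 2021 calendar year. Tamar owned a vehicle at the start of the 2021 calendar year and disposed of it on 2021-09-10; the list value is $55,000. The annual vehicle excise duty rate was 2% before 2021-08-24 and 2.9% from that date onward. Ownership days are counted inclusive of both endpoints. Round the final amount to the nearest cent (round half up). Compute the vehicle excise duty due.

2021-01-01 to 2021-08-23: 235 days at 2% → $55,000 × 2% × 235/365 = $708.2192
2021-08-24 to 2021-09-10: 18 days at 2.9% → $55,000 × 2.9% × 18/365 = $78.6575
Total = $786.8767

$786.88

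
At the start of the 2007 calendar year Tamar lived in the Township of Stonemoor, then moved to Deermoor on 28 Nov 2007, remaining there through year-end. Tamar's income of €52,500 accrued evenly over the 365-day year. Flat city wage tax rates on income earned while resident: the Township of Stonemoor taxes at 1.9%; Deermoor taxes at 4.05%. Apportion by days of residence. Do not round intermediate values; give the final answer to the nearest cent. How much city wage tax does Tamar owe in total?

The Township of Stonemoor, 1 Jan – 27 Nov 2007: 331 days → €52,500 × 1.9% × 331/365 = €904.5822
Deermoor, 28 Nov – 31 Dec 2007: 34 days → €52,500 × 4.05% × 34/365 = €198.0616
Total = €1,102.6438

€1,102.64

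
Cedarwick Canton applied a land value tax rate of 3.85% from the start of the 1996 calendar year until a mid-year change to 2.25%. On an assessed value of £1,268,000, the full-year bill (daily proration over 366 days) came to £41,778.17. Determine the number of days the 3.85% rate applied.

239 days

Let d = days at the first rate; then 366 − d days at the second rate.
£1,268,000 × [3.85%·d + 2.25%·(366−d)] / 366 = £41,778.17
Solving gives d = 239, so the new rate took effect on August 27, 1996.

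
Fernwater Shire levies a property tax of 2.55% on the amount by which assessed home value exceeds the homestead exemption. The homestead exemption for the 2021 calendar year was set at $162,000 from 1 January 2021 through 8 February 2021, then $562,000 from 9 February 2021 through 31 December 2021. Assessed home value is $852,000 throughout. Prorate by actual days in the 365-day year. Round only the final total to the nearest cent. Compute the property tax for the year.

$8,484.86

1 January – 8 February 2021: 39 days, exemption $162,000 → ($852,000 − $162,000) × 2.55% × 39/365 = $1,880.0137
9 February – 31 December 2021: 326 days, exemption $562,000 → ($852,000 − $562,000) × 2.55% × 326/365 = $6,604.8493
Total = $8,484.8630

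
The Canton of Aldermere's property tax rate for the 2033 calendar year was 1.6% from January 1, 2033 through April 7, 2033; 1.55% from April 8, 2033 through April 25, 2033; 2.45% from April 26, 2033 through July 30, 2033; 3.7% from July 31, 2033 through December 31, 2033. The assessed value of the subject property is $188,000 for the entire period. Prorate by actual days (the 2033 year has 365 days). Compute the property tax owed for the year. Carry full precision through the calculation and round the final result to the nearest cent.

$5,089.39

January 1 – April 7, 2033: 97 days at 1.6% → $188,000 × 1.6% × 97/365 = $799.3863
April 8 – April 25, 2033: 18 days at 1.55% → $188,000 × 1.55% × 18/365 = $143.7041
April 26 – July 30, 2033: 96 days at 2.45% → $188,000 × 2.45% × 96/365 = $1,211.4411
July 31 – December 31, 2033: 154 days at 3.7% → $188,000 × 3.7% × 154/365 = $2,934.8603
Total = $5,089.3918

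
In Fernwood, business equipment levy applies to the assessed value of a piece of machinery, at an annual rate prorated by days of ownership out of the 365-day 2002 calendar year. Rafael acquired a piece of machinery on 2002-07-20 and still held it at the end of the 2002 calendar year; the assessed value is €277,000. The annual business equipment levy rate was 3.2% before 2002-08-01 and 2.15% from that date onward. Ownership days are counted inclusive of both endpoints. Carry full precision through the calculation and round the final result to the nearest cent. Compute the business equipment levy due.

2002-07-20 to 2002-07-31: 12 days at 3.2% → €277,000 × 3.2% × 12/365 = €291.4192
2002-08-01 to 2002-12-31: 153 days at 2.15% → €277,000 × 2.15% × 153/365 = €2,496.4151
Total = €2,787.8342

€2,787.83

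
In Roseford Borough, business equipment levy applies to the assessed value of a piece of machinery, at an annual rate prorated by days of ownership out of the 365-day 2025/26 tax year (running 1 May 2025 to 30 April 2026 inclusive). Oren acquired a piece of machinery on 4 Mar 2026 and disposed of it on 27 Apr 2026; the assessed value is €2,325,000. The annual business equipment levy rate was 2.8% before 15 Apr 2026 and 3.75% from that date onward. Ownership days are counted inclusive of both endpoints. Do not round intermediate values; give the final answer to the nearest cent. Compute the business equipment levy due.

€10,596.27

4 Mar – 14 Apr 2026: 42 days at 2.8% → €2,325,000 × 2.8% × 42/365 = €7,490.9589
15 Apr – 27 Apr 2026: 13 days at 3.75% → €2,325,000 × 3.75% × 13/365 = €3,105.3082
Total = €10,596.2671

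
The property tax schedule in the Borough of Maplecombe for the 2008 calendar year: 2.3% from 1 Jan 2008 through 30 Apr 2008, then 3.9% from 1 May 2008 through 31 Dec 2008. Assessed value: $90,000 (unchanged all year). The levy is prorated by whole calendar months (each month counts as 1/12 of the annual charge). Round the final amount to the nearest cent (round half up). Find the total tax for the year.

1 Jan – 30 Apr 2008: 4 months at 2.3% → $90,000 × 2.3% × 4/12 = $690.0000
1 May – 31 Dec 2008: 8 months at 3.9% → $90,000 × 3.9% × 8/12 = $2,340.0000
Total = $3,030.0000

$3,030.00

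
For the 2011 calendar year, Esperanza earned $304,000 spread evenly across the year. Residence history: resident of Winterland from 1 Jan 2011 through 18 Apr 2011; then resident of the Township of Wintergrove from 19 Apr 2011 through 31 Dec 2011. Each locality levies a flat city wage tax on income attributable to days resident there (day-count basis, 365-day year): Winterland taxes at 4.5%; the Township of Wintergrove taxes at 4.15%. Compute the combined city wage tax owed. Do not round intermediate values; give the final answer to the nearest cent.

$12,930.83

Winterland, 1 Jan – 18 Apr 2011: 108 days → $304,000 × 4.5% × 108/365 = $4,047.7808
The Township of Wintergrove, 19 Apr – 31 Dec 2011: 257 days → $304,000 × 4.15% × 257/365 = $8,883.0466
Total = $12,930.8274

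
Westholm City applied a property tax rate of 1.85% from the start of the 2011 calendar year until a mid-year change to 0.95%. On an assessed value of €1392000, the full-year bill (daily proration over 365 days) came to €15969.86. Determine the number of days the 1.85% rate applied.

Let d = days at the first rate; then 365 − d days at the second rate.
€1392000 × [1.85%·d + 0.95%·(365−d)] / 365 = €15969.86
Solving gives d = 80, so the new rate took effect on 22 Mar 2011.

80 days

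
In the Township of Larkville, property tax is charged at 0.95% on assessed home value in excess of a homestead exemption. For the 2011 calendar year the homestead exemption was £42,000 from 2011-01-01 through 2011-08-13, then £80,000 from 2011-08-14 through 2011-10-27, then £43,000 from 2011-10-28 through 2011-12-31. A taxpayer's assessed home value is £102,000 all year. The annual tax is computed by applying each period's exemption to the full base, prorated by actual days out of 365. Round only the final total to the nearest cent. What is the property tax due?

£494.13

2011-01-01 to 2011-08-13: 225 days, exemption £42,000 → (£102,000 − £42,000) × 0.95% × 225/365 = £351.3699
2011-08-14 to 2011-10-27: 75 days, exemption £80,000 → (£102,000 − £80,000) × 0.95% × 75/365 = £42.9452
2011-10-28 to 2011-12-31: 65 days, exemption £43,000 → (£102,000 − £43,000) × 0.95% × 65/365 = £99.8151
Total = £494.1301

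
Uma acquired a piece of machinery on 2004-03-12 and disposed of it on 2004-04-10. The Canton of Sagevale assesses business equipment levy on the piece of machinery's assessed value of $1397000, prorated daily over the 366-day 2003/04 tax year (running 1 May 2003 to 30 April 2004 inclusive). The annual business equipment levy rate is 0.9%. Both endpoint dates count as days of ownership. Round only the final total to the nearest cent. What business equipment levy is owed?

$1030.57

Days held (2004-03-12 to 2004-04-10): 30 out of 366
Tax = $1397000 × 0.9% × 30/366 = $1030.5738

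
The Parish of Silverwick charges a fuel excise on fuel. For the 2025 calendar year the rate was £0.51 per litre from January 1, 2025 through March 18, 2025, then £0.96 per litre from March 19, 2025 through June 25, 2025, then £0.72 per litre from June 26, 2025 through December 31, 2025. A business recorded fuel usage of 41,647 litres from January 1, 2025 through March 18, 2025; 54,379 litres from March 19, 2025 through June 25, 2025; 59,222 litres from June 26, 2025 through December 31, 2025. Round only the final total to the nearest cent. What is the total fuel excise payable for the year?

£116,083.65

January 1 – March 18, 2025: 41,647 litres at £0.51/litre → £21,239.97
March 19 – June 25, 2025: 54,379 litres at £0.96/litre → £52,203.84
June 26 – December 31, 2025: 59,222 litres at £0.72/litre → £42,639.84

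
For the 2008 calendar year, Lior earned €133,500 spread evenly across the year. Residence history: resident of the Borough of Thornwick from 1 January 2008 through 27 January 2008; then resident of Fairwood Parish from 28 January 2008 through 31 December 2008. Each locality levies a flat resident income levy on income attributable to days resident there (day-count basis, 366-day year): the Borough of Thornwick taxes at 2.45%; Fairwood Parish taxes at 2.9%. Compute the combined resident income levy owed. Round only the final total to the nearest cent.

The Borough of Thornwick, 1 January – 27 January 2008: 27 days → €133,500 × 2.45% × 27/366 = €241.2848
Fairwood Parish, 28 January – 31 December 2008: 339 days → €133,500 × 2.9% × 339/366 = €3,585.8975
Total = €3,827.1824

€3,827.18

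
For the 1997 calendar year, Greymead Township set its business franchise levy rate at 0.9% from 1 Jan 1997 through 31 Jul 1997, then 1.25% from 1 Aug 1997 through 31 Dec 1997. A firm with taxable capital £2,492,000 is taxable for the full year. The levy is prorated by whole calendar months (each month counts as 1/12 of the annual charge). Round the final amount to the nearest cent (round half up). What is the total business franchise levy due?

1 Jan – 31 Jul 1997: 7 months at 0.9% → £2,492,000 × 0.9% × 7/12 = £13,083.0000
1 Aug – 31 Dec 1997: 5 months at 1.25% → £2,492,000 × 1.25% × 5/12 = £12,979.1667
Total = £26,062.1667

£26,062.17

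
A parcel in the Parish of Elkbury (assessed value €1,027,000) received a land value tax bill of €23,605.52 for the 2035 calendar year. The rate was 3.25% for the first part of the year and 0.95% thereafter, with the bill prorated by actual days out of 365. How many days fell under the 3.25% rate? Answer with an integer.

Let d = days at the first rate; then 365 − d days at the second rate.
€1,027,000 × [3.25%·d + 0.95%·(365−d)] / 365 = €23,605.52
Solving gives d = 214, so the new rate took effect on 3 Aug 2035.

214 days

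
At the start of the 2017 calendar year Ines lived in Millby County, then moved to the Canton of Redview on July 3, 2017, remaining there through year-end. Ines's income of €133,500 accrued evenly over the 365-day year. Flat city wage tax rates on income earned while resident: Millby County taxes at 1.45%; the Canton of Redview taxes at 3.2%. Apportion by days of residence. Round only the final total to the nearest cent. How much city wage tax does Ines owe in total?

€3,100.67

Millby County, January 1 – July 2, 2017: 183 days → €133,500 × 1.45% × 183/365 = €970.5267
The Canton of Redview, July 3 – December 31, 2017: 182 days → €133,500 × 3.2% × 182/365 = €2,130.1479
Total = €3,100.6747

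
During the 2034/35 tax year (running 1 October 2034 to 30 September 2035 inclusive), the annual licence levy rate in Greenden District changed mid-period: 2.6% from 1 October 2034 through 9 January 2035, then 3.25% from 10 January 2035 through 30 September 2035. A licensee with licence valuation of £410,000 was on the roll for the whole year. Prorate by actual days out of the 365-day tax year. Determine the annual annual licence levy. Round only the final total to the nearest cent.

£12,587.56

1 October 2034 – 9 January 2035: 101 days at 2.6% → £410,000 × 2.6% × 101/365 = £2,949.7534
10 January – 30 September 2035: 264 days at 3.25% → £410,000 × 3.25% × 264/365 = £9,637.8082
Total = £12,587.5616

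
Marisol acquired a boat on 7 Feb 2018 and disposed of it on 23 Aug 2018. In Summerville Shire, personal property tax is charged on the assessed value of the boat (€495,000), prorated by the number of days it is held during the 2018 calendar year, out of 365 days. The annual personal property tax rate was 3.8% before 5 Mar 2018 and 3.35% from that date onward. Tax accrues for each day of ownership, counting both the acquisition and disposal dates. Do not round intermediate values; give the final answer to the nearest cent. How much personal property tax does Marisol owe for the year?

€9,154.11

7 Feb – 4 Mar 2018: 26 days at 3.8% → €495,000 × 3.8% × 26/365 = €1,339.8904
5 Mar – 23 Aug 2018: 172 days at 3.35% → €495,000 × 3.35% × 172/365 = €7,814.2192
Total = €9,154.1096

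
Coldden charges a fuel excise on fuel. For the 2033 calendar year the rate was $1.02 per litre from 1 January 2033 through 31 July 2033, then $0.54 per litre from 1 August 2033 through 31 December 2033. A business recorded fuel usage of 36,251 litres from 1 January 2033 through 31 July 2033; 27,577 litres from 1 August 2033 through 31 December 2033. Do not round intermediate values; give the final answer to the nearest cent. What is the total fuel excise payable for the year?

$51,867.60

1 January – 31 July 2033: 36,251 litres at $1.02/litre → $36,976.02
1 August – 31 December 2033: 27,577 litres at $0.54/litre → $14,891.58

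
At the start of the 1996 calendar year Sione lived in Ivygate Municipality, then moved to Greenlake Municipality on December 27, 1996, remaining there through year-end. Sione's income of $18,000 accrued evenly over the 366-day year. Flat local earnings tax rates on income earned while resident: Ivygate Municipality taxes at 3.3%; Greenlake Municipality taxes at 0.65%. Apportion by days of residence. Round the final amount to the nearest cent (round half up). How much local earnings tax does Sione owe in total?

$587.48

Ivygate Municipality, January 1 – December 26, 1996: 361 days → $18,000 × 3.3% × 361/366 = $585.8852
Greenlake Municipality, December 27 – December 31, 1996: 5 days → $18,000 × 0.65% × 5/366 = $1.5984
Total = $587.4836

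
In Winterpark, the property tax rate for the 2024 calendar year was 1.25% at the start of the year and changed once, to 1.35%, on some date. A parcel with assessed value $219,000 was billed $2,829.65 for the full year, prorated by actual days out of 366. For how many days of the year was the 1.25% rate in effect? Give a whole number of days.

212 days

Let d = days at the first rate; then 366 − d days at the second rate.
$219,000 × [1.25%·d + 1.35%·(366−d)] / 366 = $2,829.65
Solving gives d = 212, so the new rate took effect on 31 July 2024.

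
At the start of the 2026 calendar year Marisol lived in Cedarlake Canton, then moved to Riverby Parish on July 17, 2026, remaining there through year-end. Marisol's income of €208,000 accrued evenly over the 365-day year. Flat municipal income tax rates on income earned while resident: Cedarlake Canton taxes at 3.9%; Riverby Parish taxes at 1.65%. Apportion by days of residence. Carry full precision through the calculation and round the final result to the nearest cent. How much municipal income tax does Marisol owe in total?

Cedarlake Canton, January 1 – July 16, 2026: 197 days → €208,000 × 3.9% × 197/365 = €4,378.2575
Riverby Parish, July 17 – December 31, 2026: 168 days → €208,000 × 1.65% × 168/365 = €1,579.6603
Total = €5,957.9178

€5,957.92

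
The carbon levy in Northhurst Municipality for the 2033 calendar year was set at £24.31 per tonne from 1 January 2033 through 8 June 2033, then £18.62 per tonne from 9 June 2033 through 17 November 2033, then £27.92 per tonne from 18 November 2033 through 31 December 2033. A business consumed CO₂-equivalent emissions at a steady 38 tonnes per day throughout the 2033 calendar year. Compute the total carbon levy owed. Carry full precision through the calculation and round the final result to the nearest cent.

£308,187.98

1 January – 8 June 2033: 159 days × 38 tonnes/day = 6,042 tonnes at £24.31/tonne → £146,881.02
9 June – 17 November 2033: 162 days × 38 tonnes/day = 6,156 tonnes at £18.62/tonne → £114,624.72
18 November – 31 December 2033: 44 days × 38 tonnes/day = 1,672 tonnes at £27.92/tonne → £46,682.24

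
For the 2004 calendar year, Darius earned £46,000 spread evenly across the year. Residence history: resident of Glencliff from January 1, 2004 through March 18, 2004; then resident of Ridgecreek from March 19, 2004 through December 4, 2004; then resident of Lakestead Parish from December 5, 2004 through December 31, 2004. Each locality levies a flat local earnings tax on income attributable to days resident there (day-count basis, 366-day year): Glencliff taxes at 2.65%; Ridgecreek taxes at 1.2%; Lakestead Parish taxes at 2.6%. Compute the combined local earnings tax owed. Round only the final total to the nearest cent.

£741.66

Glencliff, January 1 – March 18, 2004: 78 days → £46,000 × 2.65% × 78/366 = £259.7869
Ridgecreek, March 19 – December 4, 2004: 261 days → £46,000 × 1.2% × 261/366 = £393.6393
Lakestead Parish, December 5 – December 31, 2004: 27 days → £46,000 × 2.6% × 27/366 = £88.2295
Total = £741.6557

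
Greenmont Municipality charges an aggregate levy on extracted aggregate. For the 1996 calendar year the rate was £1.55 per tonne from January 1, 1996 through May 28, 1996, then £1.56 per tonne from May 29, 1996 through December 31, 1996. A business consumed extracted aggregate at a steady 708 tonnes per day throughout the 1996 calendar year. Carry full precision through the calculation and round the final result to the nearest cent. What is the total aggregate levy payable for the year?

£403,184.76

January 1 – May 28, 1996: 149 days × 708 tonnes/day = 105,492 tonnes at £1.55/tonne → £163,512.60
May 29 – December 31, 1996: 217 days × 708 tonnes/day = 153,636 tonnes at £1.56/tonne → £239,672.16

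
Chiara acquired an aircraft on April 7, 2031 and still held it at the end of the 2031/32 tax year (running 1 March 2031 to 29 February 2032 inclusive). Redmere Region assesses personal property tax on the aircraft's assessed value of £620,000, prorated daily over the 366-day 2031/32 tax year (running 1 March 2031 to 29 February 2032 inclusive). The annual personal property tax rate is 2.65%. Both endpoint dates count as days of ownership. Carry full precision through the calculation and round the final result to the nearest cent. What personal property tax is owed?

£14,769.04

Days held (April 7, 2031 – February 29, 2032): 329 out of 366
Tax = £620,000 × 2.65% × 329/366 = £14,769.0437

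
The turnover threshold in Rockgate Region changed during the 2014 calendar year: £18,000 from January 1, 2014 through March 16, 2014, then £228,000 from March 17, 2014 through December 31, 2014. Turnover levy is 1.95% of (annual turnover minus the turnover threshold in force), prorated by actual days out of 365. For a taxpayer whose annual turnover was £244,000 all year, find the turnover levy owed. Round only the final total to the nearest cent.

January 1 – March 16, 2014: 75 days, exemption £18,000 → (£244,000 − £18,000) × 1.95% × 75/365 = £905.5479
March 17 – December 31, 2014: 290 days, exemption £228,000 → (£244,000 − £228,000) × 1.95% × 290/365 = £247.8904
Total = £1,153.4384

£1,153.44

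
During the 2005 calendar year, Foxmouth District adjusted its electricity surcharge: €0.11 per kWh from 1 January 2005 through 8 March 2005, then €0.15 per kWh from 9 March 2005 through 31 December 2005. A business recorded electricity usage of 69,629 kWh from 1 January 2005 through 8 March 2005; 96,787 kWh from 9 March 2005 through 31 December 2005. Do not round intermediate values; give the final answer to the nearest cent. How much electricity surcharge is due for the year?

1 January – 8 March 2005: 69,629 kWh at €0.11/kWh → €7,659.19
9 March – 31 December 2005: 96,787 kWh at €0.15/kWh → €14,518.05

€22,177.24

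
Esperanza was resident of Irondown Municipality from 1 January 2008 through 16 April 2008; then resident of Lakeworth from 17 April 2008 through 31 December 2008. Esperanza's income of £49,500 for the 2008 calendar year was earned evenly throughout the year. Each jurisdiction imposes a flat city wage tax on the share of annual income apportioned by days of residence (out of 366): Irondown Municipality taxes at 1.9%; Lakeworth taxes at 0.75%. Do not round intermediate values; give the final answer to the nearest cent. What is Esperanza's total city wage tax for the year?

£537.67

Irondown Municipality, 1 January – 16 April 2008: 107 days → £49,500 × 1.9% × 107/366 = £274.9549
Lakeworth, 17 April – 31 December 2008: 259 days → £49,500 × 0.75% × 259/366 = £262.7152
Total = £537.6701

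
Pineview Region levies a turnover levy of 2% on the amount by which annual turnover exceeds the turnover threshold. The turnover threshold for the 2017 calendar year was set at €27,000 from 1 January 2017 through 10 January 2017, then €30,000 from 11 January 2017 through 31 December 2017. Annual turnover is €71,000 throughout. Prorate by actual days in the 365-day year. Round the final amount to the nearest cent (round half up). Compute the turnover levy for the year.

1 January – 10 January 2017: 10 days, exemption €27,000 → (€71,000 − €27,000) × 2% × 10/365 = €24.1096
11 January – 31 December 2017: 355 days, exemption €30,000 → (€71,000 − €30,000) × 2% × 355/365 = €797.5342
Total = €821.6438

€821.64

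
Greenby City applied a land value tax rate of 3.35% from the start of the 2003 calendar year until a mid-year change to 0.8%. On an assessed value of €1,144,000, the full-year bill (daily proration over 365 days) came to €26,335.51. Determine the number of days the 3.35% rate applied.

Let d = days at the first rate; then 365 − d days at the second rate.
€1,144,000 × [3.35%·d + 0.8%·(365−d)] / 365 = €26,335.51
Solving gives d = 215, so the new rate took effect on August 4, 2003.

215 days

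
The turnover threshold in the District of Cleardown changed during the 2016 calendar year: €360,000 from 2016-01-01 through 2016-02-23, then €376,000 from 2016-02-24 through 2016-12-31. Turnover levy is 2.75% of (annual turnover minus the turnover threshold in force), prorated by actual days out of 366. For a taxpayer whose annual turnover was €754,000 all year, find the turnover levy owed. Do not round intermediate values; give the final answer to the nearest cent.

2016-01-01 to 2016-02-23: 54 days, exemption €360,000 → (€754,000 − €360,000) × 2.75% × 54/366 = €1,598.6066
2016-02-24 to 2016-12-31: 312 days, exemption €376,000 → (€754,000 − €376,000) × 2.75% × 312/366 = €8,861.3115
Total = €10,459.9180

€10,459.92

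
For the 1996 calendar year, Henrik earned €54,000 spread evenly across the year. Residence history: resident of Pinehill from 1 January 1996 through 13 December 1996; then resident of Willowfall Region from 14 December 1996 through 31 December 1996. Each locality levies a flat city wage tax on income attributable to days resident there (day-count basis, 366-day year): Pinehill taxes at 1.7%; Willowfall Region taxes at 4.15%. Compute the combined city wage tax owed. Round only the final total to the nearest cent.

€983.07

Pinehill, 1 January – 13 December 1996: 348 days → €54,000 × 1.7% × 348/366 = €872.8525
Willowfall Region, 14 December – 31 December 1996: 18 days → €54,000 × 4.15% × 18/366 = €110.2131
Total = €983.0656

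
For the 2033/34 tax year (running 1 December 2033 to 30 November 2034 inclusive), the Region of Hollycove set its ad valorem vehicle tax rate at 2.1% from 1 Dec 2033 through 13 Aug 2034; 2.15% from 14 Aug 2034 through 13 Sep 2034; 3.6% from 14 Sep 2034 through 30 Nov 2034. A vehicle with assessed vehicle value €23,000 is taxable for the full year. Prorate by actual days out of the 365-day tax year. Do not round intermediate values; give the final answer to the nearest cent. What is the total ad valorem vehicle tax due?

€557.70

1 Dec 2033 – 13 Aug 2034: 256 days at 2.1% → €23,000 × 2.1% × 256/365 = €338.7616
14 Aug – 13 Sep 2034: 31 days at 2.15% → €23,000 × 2.15% × 31/365 = €41.9986
14 Sep – 30 Nov 2034: 78 days at 3.6% → €23,000 × 3.6% × 78/365 = €176.9425
Total = €557.7027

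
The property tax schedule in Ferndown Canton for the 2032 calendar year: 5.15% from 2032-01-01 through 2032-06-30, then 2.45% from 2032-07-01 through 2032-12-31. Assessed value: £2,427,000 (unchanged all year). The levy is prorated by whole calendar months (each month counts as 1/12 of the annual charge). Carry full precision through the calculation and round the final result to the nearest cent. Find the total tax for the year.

£92,226.00

2032-01-01 to 2032-06-30: 6 months at 5.15% → £2,427,000 × 5.15% × 6/12 = £62,495.2500
2032-07-01 to 2032-12-31: 6 months at 2.45% → £2,427,000 × 2.45% × 6/12 = £29,730.7500
Total = £92,226.0000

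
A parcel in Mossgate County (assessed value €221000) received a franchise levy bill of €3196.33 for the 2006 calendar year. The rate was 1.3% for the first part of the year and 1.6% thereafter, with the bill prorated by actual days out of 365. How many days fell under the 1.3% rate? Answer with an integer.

Let d = days at the first rate; then 365 − d days at the second rate.
€221000 × [1.3%·d + 1.6%·(365−d)] / 365 = €3196.33
Solving gives d = 187, so the new rate took effect on July 7, 2006.

187 days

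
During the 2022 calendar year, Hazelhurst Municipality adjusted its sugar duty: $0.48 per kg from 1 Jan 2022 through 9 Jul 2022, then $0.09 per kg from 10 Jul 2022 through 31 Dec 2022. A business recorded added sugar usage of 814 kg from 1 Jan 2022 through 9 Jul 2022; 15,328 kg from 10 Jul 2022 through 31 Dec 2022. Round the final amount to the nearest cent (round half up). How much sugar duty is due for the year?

1 Jan – 9 Jul 2022: 814 kg at $0.48/kg → $390.72
10 Jul – 31 Dec 2022: 15,328 kg at $0.09/kg → $1,379.52

$1,770.24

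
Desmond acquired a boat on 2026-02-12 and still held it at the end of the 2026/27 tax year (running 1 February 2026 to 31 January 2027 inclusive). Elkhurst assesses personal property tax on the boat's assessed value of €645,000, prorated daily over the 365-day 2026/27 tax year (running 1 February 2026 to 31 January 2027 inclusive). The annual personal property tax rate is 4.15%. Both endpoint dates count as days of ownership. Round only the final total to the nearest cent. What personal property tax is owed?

Days held (2026-02-12 to 2027-01-31): 354 out of 365
Tax = €645,000 × 4.15% × 354/365 = €25,960.8082

€25,960.81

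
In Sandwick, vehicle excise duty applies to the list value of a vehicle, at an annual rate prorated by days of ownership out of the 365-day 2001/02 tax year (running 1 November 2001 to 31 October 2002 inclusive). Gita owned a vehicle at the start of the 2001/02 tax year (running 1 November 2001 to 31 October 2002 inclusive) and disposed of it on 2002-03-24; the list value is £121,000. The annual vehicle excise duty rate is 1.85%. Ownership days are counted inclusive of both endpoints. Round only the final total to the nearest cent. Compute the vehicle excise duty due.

£883.13

Days held (2001-11-01 to 2002-03-24): 144 out of 365
Tax = £121,000 × 1.85% × 144/365 = £883.1342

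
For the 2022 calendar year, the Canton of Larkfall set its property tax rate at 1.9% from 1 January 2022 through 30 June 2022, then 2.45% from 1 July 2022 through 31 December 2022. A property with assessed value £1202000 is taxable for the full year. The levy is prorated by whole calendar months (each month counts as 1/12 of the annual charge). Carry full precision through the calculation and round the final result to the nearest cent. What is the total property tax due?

£26143.50

1 January – 30 June 2022: 6 months at 1.9% → £1202000 × 1.9% × 6/12 = £11419.0000
1 July – 31 December 2022: 6 months at 2.45% → £1202000 × 2.45% × 6/12 = £14724.5000
Total = £26143.5000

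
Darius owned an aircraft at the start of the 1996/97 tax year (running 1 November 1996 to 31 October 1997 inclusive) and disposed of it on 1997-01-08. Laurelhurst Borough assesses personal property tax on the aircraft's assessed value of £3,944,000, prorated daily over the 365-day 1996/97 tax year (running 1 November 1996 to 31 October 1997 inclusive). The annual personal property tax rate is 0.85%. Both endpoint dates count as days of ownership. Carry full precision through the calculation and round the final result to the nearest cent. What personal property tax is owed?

£6,337.41

Days held (1996-11-01 to 1997-01-08): 69 out of 365
Tax = £3,944,000 × 0.85% × 69/365 = £6,337.4137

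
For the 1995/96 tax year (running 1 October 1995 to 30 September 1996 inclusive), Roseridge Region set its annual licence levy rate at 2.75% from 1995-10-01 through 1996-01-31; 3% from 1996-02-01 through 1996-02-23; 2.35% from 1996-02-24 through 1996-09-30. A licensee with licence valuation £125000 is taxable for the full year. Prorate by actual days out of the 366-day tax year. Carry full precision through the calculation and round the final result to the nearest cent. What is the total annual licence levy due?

£3156.59

1995-10-01 to 1996-01-31: 123 days at 2.75% → £125000 × 2.75% × 123/366 = £1155.2254
1996-02-01 to 1996-02-23: 23 days at 3% → £125000 × 3% × 23/366 = £235.6557
1996-02-24 to 1996-09-30: 220 days at 2.35% → £125000 × 2.35% × 220/366 = £1765.7104
Total = £3156.5915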